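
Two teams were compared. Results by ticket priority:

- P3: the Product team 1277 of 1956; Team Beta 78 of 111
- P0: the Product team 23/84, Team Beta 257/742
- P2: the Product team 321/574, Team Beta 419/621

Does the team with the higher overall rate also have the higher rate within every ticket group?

P3: the Product team 1277/1956 = 65.3%, Team Beta 78/111 = 70.3% → Team Beta
P0: the Product team 23/84 = 27.4%, Team Beta 257/742 = 34.6% → Team Beta
P2: the Product team 321/574 = 55.9%, Team Beta 419/621 = 67.5% → Team Beta
Overall: the Product team 1621/2614 = 62.0%, Team Beta 754/1474 = 51.2% → the Product team
Team Beta wins each ticket group but the Product team wins overall — the comparison reverses. Team Beta's tickets skew toward P0, which has a lower base rate.

No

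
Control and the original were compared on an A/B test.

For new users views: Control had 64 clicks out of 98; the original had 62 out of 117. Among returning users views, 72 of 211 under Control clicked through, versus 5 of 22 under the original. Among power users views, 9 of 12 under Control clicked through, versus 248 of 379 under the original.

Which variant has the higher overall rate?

New users: Control 64/98 = 65.3%, the original 62/117 = 53.0% → Control
Returning users: Control 72/211 = 34.1%, the original 5/22 = 22.7% → Control
Power users: Control 9/12 = 75.0%, the original 248/379 = 65.4% → Control
Overall: Control 145/321 = 45.2%, the original 315/518 = 60.8% → the original
(Control wins every user group but the original wins overall — Control's views skew toward the low-rate returning users group.)

the original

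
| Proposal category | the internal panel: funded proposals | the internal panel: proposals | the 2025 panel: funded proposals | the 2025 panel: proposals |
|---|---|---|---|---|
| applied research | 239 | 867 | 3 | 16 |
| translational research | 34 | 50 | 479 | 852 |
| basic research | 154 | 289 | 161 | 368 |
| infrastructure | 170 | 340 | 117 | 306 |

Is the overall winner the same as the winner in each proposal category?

No

Applied research: the internal panel 239/867 = 27.6%, the 2025 panel 3/16 = 18.8% → the internal panel
Translational research: the internal panel 34/50 = 68.0%, the 2025 panel 479/852 = 56.2% → the internal panel
Basic research: the internal panel 154/289 = 53.3%, the 2025 panel 161/368 = 43.8% → the internal panel
Infrastructure: the internal panel 170/340 = 50.0%, the 2025 panel 117/306 = 38.2% → the internal panel
Overall: the internal panel 597/1546 = 38.6%, the 2025 panel 760/1542 = 49.3% → the 2025 panel
The internal panel wins each proposal group but the 2025 panel wins overall — the comparison reverses. The internal panel's proposals skew toward applied research, which has a lower base rate.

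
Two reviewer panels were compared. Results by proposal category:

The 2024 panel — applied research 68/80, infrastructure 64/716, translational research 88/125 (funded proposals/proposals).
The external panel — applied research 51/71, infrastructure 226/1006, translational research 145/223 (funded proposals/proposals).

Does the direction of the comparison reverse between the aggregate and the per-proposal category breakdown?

No

Applied research: the 2024 panel 68/80 = 85.0%, the external panel 51/71 = 71.8% → the 2024 panel
Infrastructure: the 2024 panel 64/716 = 8.9%, the external panel 226/1006 = 22.5% → the external panel
Translational research: the 2024 panel 88/125 = 70.4%, the external panel 145/223 = 65.0% → the 2024 panel
Overall: the 2024 panel 220/921 = 23.9%, the external panel 422/1300 = 32.5% → the external panel
Neither sweeps: the 2024 panel wins 2 of 3 groups, the external panel wins 1. The external panel wins overall but not every group — no Simpson reversal.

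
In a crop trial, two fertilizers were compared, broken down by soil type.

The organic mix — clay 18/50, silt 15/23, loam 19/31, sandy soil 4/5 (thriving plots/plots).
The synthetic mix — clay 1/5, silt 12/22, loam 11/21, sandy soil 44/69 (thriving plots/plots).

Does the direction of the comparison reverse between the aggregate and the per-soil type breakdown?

Clay: the organic mix 18/50 = 36.0%, the synthetic mix 1/5 = 20.0% → the organic mix
Silt: the organic mix 15/23 = 65.2%, the synthetic mix 12/22 = 54.5% → the organic mix
Loam: the organic mix 19/31 = 61.3%, the synthetic mix 11/21 = 52.4% → the organic mix
Sandy soil: the organic mix 4/5 = 80.0%, the synthetic mix 44/69 = 63.8% → the organic mix
Overall: the organic mix 56/109 = 51.4%, the synthetic mix 68/117 = 58.1% → the synthetic mix
The organic mix wins each soil group but the synthetic mix wins overall — the comparison reverses. The organic mix's plots skew toward clay, which has a lower base rate.

Yes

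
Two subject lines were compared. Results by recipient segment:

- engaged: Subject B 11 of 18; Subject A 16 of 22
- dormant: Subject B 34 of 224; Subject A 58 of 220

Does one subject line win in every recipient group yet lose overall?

Engaged: Subject B 11/18 = 61.1%, Subject A 16/22 = 72.7% → Subject A
Dormant: Subject B 34/224 = 15.2%, Subject A 58/220 = 26.4% → Subject A
Overall: Subject B 45/242 = 18.6%, Subject A 74/242 = 30.6% → Subject A
Subject A wins overall and in every recipient group — no reversal.

No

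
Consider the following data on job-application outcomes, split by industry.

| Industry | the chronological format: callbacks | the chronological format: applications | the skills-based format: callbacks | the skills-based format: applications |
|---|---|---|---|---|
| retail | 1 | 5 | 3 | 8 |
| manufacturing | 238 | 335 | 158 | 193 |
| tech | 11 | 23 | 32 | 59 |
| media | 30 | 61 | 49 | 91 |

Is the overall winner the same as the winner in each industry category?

Yes

Retail: the chronological format 1/5 = 20.0%, the skills-based format 3/8 = 37.5% → the skills-based format
Manufacturing: the chronological format 238/335 = 71.0%, the skills-based format 158/193 = 81.9% → the skills-based format
Tech: the chronological format 11/23 = 47.8%, the skills-based format 32/59 = 54.2% → the skills-based format
Media: the chronological format 30/61 = 49.2%, the skills-based format 49/91 = 53.8% → the skills-based format
Overall: the chronological format 280/424 = 66.0%, the skills-based format 242/351 = 68.9% → the skills-based format
The skills-based format wins overall and in every industry group — no reversal.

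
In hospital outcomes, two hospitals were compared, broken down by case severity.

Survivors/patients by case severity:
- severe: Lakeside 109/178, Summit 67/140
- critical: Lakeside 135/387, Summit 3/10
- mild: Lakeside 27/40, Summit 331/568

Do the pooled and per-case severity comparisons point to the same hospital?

No

Severe: Lakeside 109/178 = 61.2%, Summit 67/140 = 47.9% → Lakeside
Critical: Lakeside 135/387 = 34.9%, Summit 3/10 = 30.0% → Lakeside
Mild: Lakeside 27/40 = 67.5%, Summit 331/568 = 58.3% → Lakeside
Overall: Lakeside 271/605 = 44.8%, Summit 401/718 = 55.8% → Summit
Lakeside wins each case group but Summit wins overall — the comparison reverses. Lakeside's patients skew toward critical, which has a lower base rate.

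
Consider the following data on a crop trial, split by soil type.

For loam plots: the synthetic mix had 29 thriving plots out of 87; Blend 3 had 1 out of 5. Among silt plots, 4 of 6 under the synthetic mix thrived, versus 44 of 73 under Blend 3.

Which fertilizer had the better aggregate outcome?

Loam: the synthetic mix 29/87 = 33.3%, Blend 3 1/5 = 20.0% → the synthetic mix
Silt: the synthetic mix 4/6 = 66.7%, Blend 3 44/73 = 60.3% → the synthetic mix
Overall: the synthetic mix 33/93 = 35.5%, Blend 3 45/78 = 57.7% → Blend 3
(The synthetic mix wins every soil group but Blend 3 wins overall — the synthetic mix's plots skew toward the low-rate loam group.)

Blend 3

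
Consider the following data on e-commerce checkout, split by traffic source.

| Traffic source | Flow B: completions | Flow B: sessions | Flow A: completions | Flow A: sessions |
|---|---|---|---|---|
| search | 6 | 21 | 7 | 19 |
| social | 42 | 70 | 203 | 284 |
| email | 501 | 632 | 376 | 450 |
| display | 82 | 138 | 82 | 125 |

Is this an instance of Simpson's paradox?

Search: Flow B 6/21 = 28.6%, Flow A 7/19 = 36.8% → Flow A
Social: Flow B 42/70 = 60.0%, Flow A 203/284 = 71.5% → Flow A
Email: Flow B 501/632 = 79.3%, Flow A 376/450 = 83.6% → Flow A
Display: Flow B 82/138 = 59.4%, Flow A 82/125 = 65.6% → Flow A
Overall: Flow B 631/861 = 73.3%, Flow A 668/878 = 76.1% → Flow A
Flow A wins overall and in every traffic group — no reversal.

No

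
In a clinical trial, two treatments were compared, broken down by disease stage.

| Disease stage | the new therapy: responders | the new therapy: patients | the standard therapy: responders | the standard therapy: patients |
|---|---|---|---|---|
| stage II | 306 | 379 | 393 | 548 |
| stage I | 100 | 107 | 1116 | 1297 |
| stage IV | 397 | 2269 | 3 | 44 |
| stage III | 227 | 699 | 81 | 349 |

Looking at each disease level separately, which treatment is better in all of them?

the new therapy

Stage II: the new therapy 306/379 = 80.7%, the standard therapy 393/548 = 71.7% → the new therapy
Stage I: the new therapy 100/107 = 93.5%, the standard therapy 1116/1297 = 86.0% → the new therapy
Stage IV: the new therapy 397/2269 = 17.5%, the standard therapy 3/44 = 6.8% → the new therapy
Stage III: the new therapy 227/699 = 32.5%, the standard therapy 81/349 = 23.2% → the new therapy
The new therapy has the higher rate in all 4 groups.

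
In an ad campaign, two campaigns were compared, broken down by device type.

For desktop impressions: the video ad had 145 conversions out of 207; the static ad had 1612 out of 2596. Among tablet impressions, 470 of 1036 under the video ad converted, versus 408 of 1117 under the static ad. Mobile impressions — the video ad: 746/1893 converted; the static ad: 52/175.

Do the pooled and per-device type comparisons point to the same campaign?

No

Desktop: the video ad 145/207 = 70.0%, the static ad 1612/2596 = 62.1% → the video ad
Tablet: the video ad 470/1036 = 45.4%, the static ad 408/1117 = 36.5% → the video ad
Mobile: the video ad 746/1893 = 39.4%, the static ad 52/175 = 29.7% → the video ad
Overall: the video ad 1361/3136 = 43.4%, the static ad 2072/3888 = 53.3% → the static ad
The video ad wins each device group but the static ad wins overall — the comparison reverses. The video ad's impressions skew toward mobile, which has a lower base rate.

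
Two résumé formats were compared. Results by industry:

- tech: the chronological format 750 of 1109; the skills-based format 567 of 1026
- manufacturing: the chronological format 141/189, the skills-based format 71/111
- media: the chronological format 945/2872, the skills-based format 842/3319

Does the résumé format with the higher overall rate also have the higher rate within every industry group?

Tech: the chronological format 750/1109 = 67.6%, the skills-based format 567/1026 = 55.3% → the chronological format
Manufacturing: the chronological format 141/189 = 74.6%, the skills-based format 71/111 = 64.0% → the chronological format
Media: the chronological format 945/2872 = 32.9%, the skills-based format 842/3319 = 25.4% → the chronological format
Overall: the chronological format 1836/4170 = 44.0%, the skills-based format 1480/4456 = 33.2% → the chronological format
The chronological format wins overall and in every industry group — no reversal.

Yes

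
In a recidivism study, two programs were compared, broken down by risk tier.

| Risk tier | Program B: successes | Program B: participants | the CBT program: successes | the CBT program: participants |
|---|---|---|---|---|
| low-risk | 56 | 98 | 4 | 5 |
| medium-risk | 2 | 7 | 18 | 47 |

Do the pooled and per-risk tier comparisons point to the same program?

No

Low-risk: Program B 56/98 = 57.1%, the CBT program 4/5 = 80.0% → the CBT program
Medium-risk: Program B 2/7 = 28.6%, the CBT program 18/47 = 38.3% → the CBT program
Overall: Program B 58/105 = 55.2%, the CBT program 22/52 = 42.3% → Program B
The CBT program wins each risk group but Program B wins overall — the comparison reverses. The CBT program's participants skew toward medium-risk, which has a lower base rate.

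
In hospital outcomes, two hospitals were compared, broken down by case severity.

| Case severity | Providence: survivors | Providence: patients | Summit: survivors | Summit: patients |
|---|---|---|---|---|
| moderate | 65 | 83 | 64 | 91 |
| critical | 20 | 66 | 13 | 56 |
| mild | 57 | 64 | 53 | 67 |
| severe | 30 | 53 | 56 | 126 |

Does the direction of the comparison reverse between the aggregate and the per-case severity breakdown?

Moderate: Providence 65/83 = 78.3%, Summit 64/91 = 70.3% → Providence
Critical: Providence 20/66 = 30.3%, Summit 13/56 = 23.2% → Providence
Mild: Providence 57/64 = 89.1%, Summit 53/67 = 79.1% → Providence
Severe: Providence 30/53 = 56.6%, Summit 56/126 = 44.4% → Providence
Overall: Providence 172/266 = 64.7%, Summit 186/340 = 54.7% → Providence
Providence wins overall and in every case group — no reversal.

No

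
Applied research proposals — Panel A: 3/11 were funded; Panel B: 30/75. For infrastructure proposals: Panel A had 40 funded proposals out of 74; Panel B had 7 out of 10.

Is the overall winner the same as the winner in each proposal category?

Applied research: Panel A 3/11 = 27.3%, Panel B 30/75 = 40.0% → Panel B
Infrastructure: Panel A 40/74 = 54.1%, Panel B 7/10 = 70.0% → Panel B
Overall: Panel A 43/85 = 50.6%, Panel B 37/85 = 43.5% → Panel A
Panel B wins each proposal group but Panel A wins overall — the comparison reverses. Panel B's proposals skew toward applied research, which has a lower base rate.

No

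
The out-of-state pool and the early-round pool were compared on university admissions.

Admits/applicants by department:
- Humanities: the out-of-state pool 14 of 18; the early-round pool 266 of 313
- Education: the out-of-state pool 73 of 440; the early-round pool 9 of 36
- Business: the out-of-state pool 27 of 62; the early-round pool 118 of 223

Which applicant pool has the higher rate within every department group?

the early-round pool

Humanities: the out-of-state pool 14/18 = 77.8%, the early-round pool 266/313 = 85.0% → the early-round pool
Education: the out-of-state pool 73/440 = 16.6%, the early-round pool 9/36 = 25.0% → the early-round pool
Business: the out-of-state pool 27/62 = 43.5%, the early-round pool 118/223 = 52.9% → the early-round pool
The early-round pool has the higher rate in all 3 groups.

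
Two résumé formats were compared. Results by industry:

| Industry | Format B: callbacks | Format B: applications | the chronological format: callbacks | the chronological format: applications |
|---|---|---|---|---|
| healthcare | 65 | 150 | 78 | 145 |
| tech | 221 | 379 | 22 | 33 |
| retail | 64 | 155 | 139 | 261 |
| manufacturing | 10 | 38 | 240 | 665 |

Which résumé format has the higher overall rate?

Healthcare: Format B 65/150 = 43.3%, the chronological format 78/145 = 53.8% → the chronological format
Tech: Format B 221/379 = 58.3%, the chronological format 22/33 = 66.7% → the chronological format
Retail: Format B 64/155 = 41.3%, the chronological format 139/261 = 53.3% → the chronological format
Manufacturing: Format B 10/38 = 26.3%, the chronological format 240/665 = 36.1% → the chronological format
Overall: Format B 360/722 = 49.9%, the chronological format 479/1104 = 43.4% → Format B
(The chronological format wins every industry group but Format B wins overall — the chronological format's applications skew toward the low-rate manufacturing group.)

Format B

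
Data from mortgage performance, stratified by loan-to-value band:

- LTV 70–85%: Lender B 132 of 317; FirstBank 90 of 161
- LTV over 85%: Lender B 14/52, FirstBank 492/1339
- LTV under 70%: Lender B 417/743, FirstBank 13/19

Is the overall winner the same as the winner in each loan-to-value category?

No

LTV 70–85%: Lender B 132/317 = 41.6%, FirstBank 90/161 = 55.9% → FirstBank
LTV over 85%: Lender B 14/52 = 26.9%, FirstBank 492/1339 = 36.7% → FirstBank
LTV under 70%: Lender B 417/743 = 56.1%, FirstBank 13/19 = 68.4% → FirstBank
Overall: Lender B 563/1112 = 50.6%, FirstBank 595/1519 = 39.2% → Lender B
FirstBank wins each loan-to-value group but Lender B wins overall — the comparison reverses. FirstBank's loans skew toward LTV over 85%, which has a lower base rate.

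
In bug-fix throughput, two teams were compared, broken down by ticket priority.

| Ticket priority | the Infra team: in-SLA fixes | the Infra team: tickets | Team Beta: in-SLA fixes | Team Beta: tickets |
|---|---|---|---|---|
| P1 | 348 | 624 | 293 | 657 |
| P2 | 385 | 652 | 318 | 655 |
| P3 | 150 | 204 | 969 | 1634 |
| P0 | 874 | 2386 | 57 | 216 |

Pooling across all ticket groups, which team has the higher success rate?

P1: the Infra team 348/624 = 55.8%, Team Beta 293/657 = 44.6% → the Infra team
P2: the Infra team 385/652 = 59.0%, Team Beta 318/655 = 48.5% → the Infra team
P3: the Infra team 150/204 = 73.5%, Team Beta 969/1634 = 59.3% → the Infra team
P0: the Infra team 874/2386 = 36.6%, Team Beta 57/216 = 26.4% → the Infra team
Overall: the Infra team 1757/3866 = 45.4%, Team Beta 1637/3162 = 51.8% → Team Beta
(The Infra team wins every ticket group but Team Beta wins overall — the Infra team's tickets skew toward the low-rate P0 group.)

Team Beta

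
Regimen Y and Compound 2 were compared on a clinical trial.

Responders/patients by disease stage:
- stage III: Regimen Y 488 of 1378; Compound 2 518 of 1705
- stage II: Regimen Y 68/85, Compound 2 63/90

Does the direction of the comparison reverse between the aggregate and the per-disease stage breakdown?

No

Stage III: Regimen Y 488/1378 = 35.4%, Compound 2 518/1705 = 30.4% → Regimen Y
Stage II: Regimen Y 68/85 = 80.0%, Compound 2 63/90 = 70.0% → Regimen Y
Overall: Regimen Y 556/1463 = 38.0%, Compound 2 581/1795 = 32.4% → Regimen Y
Regimen Y wins overall and in every disease group — no reversal.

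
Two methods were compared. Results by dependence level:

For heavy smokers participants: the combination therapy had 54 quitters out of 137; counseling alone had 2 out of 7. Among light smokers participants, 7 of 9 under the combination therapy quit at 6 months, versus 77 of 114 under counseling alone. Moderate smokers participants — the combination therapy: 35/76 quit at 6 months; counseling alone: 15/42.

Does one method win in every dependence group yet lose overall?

Heavy smokers: the combination therapy 54/137 = 39.4%, counseling alone 2/7 = 28.6% → the combination therapy
Light smokers: the combination therapy 7/9 = 77.8%, counseling alone 77/114 = 67.5% → the combination therapy
Moderate smokers: the combination therapy 35/76 = 46.1%, counseling alone 15/42 = 35.7% → the combination therapy
Overall: the combination therapy 96/222 = 43.2%, counseling alone 94/163 = 57.7% → counseling alone
The combination therapy wins each dependence group but counseling alone wins overall — the comparison reverses. The combination therapy's participants skew toward heavy smokers, which has a lower base rate.

Yes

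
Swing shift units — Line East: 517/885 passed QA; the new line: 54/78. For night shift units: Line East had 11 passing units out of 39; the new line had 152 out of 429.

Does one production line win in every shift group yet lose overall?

Yes

Swing shift: Line East 517/885 = 58.4%, the new line 54/78 = 69.2% → the new line
Night shift: Line East 11/39 = 28.2%, the new line 152/429 = 35.4% → the new line
Overall: Line East 528/924 = 57.1%, the new line 206/507 = 40.6% → Line East
The new line wins each shift group but Line East wins overall — the comparison reverses. The new line's units skew toward night shift, which has a lower base rate.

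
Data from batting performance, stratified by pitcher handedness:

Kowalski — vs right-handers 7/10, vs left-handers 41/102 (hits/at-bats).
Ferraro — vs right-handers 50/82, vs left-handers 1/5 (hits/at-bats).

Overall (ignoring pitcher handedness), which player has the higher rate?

Vs right-handers: Kowalski 7/10 = 70.0%, Ferraro 50/82 = 61.0% → Kowalski
Vs left-handers: Kowalski 41/102 = 40.2%, Ferraro 1/5 = 20.0% → Kowalski
Overall: Kowalski 48/112 = 42.9%, Ferraro 51/87 = 58.6% → Ferraro
(Kowalski wins every pitcher group but Ferraro wins overall — Kowalski's at-bats skew toward the low-rate vs left-handers group.)

Ferraro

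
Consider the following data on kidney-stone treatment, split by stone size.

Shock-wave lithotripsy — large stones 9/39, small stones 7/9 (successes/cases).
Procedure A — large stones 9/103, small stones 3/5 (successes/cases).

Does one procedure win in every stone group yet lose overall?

Large stones: shock-wave lithotripsy 9/39 = 23.1%, Procedure A 9/103 = 8.7% → shock-wave lithotripsy
Small stones: shock-wave lithotripsy 7/9 = 77.8%, Procedure A 3/5 = 60.0% → shock-wave lithotripsy
Overall: shock-wave lithotripsy 16/48 = 33.3%, Procedure A 12/108 = 11.1% → shock-wave lithotripsy
Shock-wave lithotripsy wins overall and in every stone group — no reversal.

No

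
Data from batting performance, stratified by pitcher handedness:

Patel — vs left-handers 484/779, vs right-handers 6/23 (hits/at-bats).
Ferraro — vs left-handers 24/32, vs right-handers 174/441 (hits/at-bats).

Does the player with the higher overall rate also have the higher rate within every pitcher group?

Vs left-handers: Patel 484/779 = 62.1%, Ferraro 24/32 = 75.0% → Ferraro
Vs right-handers: Patel 6/23 = 26.1%, Ferraro 174/441 = 39.5% → Ferraro
Overall: Patel 490/802 = 61.1%, Ferraro 198/473 = 41.9% → Patel
Ferraro wins each pitcher group but Patel wins overall — the comparison reverses. Ferraro's at-bats skew toward vs right-handers, which has a lower base rate.

No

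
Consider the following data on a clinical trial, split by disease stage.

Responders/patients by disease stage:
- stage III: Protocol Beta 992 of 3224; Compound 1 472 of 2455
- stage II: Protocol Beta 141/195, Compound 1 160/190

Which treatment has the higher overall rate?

Stage III: Protocol Beta 992/3224 = 30.8%, Compound 1 472/2455 = 19.2% → Protocol Beta
Stage II: Protocol Beta 141/195 = 72.3%, Compound 1 160/190 = 84.2% → Compound 1
Overall: Protocol Beta 1133/3419 = 33.1%, Compound 1 632/2645 = 23.9% → Protocol Beta
(Neither sweeps every disease group, but Protocol Beta has the higher pooled rate.)

Protocol Beta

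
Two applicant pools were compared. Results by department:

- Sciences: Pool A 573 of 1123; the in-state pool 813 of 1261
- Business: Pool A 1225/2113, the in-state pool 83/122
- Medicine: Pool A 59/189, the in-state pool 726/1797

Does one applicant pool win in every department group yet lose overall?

Sciences: Pool A 573/1123 = 51.0%, the in-state pool 813/1261 = 64.5% → the in-state pool
Business: Pool A 1225/2113 = 58.0%, the in-state pool 83/122 = 68.0% → the in-state pool
Medicine: Pool A 59/189 = 31.2%, the in-state pool 726/1797 = 40.4% → the in-state pool
Overall: Pool A 1857/3425 = 54.2%, the in-state pool 1622/3180 = 51.0% → Pool A
The in-state pool wins each department group but Pool A wins overall — the comparison reverses. The in-state pool's applicants skew toward Medicine, which has a lower base rate.

Yes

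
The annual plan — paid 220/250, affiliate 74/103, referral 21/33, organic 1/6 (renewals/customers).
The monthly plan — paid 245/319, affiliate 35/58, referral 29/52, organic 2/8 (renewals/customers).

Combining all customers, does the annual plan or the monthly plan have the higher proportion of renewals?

Paid: the annual plan 220/250 = 88.0%, the monthly plan 245/319 = 76.8% → the annual plan
Affiliate: the annual plan 74/103 = 71.8%, the monthly plan 35/58 = 60.3% → the annual plan
Referral: the annual plan 21/33 = 63.6%, the monthly plan 29/52 = 55.8% → the annual plan
Organic: the annual plan 1/6 = 16.7%, the monthly plan 2/8 = 25.0% → the monthly plan
Overall: the annual plan 316/392 = 80.6%, the monthly plan 311/437 = 71.2% → the annual plan
(Neither sweeps every signup group, but the annual plan has the higher pooled rate.)

the annual plan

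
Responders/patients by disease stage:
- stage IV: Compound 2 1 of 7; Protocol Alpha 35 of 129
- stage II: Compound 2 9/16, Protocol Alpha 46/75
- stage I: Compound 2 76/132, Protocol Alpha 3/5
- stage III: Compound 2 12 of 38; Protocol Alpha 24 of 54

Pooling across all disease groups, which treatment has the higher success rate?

Compound 2

Stage IV: Compound 2 1/7 = 14.3%, Protocol Alpha 35/129 = 27.1% → Protocol Alpha
Stage II: Compound 2 9/16 = 56.2%, Protocol Alpha 46/75 = 61.3% → Protocol Alpha
Stage I: Compound 2 76/132 = 57.6%, Protocol Alpha 3/5 = 60.0% → Protocol Alpha
Stage III: Compound 2 12/38 = 31.6%, Protocol Alpha 24/54 = 44.4% → Protocol Alpha
Overall: Compound 2 98/193 = 50.8%, Protocol Alpha 108/263 = 41.1% → Compound 2
(Protocol Alpha wins every disease group but Compound 2 wins overall — Protocol Alpha's patients skew toward the low-rate stage IV group.)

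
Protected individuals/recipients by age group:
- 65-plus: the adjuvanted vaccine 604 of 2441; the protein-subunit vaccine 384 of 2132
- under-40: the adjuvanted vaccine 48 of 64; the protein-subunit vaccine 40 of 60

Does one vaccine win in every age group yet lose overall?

65-plus: the adjuvanted vaccine 604/2441 = 24.7%, the protein-subunit vaccine 384/2132 = 18.0% → the adjuvanted vaccine
Under-40: the adjuvanted vaccine 48/64 = 75.0%, the protein-subunit vaccine 40/60 = 66.7% → the adjuvanted vaccine
Overall: the adjuvanted vaccine 652/2505 = 26.0%, the protein-subunit vaccine 424/2192 = 19.3% → the adjuvanted vaccine
The adjuvanted vaccine wins overall and in every age group — no reversal.

No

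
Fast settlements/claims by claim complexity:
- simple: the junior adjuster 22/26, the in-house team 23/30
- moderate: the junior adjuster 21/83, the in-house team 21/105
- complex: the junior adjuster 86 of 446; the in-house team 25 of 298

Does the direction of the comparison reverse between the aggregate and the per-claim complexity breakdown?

Simple: the junior adjuster 22/26 = 84.6%, the in-house team 23/30 = 76.7% → the junior adjuster
Moderate: the junior adjuster 21/83 = 25.3%, the in-house team 21/105 = 20.0% → the junior adjuster
Complex: the junior adjuster 86/446 = 19.3%, the in-house team 25/298 = 8.4% → the junior adjuster
Overall: the junior adjuster 129/555 = 23.2%, the in-house team 69/433 = 15.9% → the junior adjuster
The junior adjuster wins overall and in every claim group — no reversal.

No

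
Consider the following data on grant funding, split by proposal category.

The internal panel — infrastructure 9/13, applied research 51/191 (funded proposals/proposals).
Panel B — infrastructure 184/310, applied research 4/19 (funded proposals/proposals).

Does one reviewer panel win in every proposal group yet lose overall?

Yes

Infrastructure: the internal panel 9/13 = 69.2%, Panel B 184/310 = 59.4% → the internal panel
Applied research: the internal panel 51/191 = 26.7%, Panel B 4/19 = 21.1% → the internal panel
Overall: the internal panel 60/204 = 29.4%, Panel B 188/329 = 57.1% → Panel B
The internal panel wins each proposal group but Panel B wins overall — the comparison reverses. The internal panel's proposals skew toward applied research, which has a lower base rate.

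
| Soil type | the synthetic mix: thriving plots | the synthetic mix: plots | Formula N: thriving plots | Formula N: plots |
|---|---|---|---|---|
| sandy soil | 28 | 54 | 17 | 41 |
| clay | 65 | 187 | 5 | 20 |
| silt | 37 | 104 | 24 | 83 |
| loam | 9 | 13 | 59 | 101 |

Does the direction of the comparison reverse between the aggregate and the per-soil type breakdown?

Yes

Sandy soil: the synthetic mix 28/54 = 51.9%, Formula N 17/41 = 41.5% → the synthetic mix
Clay: the synthetic mix 65/187 = 34.8%, Formula N 5/20 = 25.0% → the synthetic mix
Silt: the synthetic mix 37/104 = 35.6%, Formula N 24/83 = 28.9% → the synthetic mix
Loam: the synthetic mix 9/13 = 69.2%, Formula N 59/101 = 58.4% → the synthetic mix
Overall: the synthetic mix 139/358 = 38.8%, Formula N 105/245 = 42.9% → Formula N
The synthetic mix wins each soil group but Formula N wins overall — the comparison reverses. The synthetic mix's plots skew toward clay, which has a lower base rate.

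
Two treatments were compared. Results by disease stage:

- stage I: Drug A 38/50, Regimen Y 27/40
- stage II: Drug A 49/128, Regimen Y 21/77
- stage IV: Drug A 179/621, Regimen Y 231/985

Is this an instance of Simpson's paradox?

No

Stage I: Drug A 38/50 = 76.0%, Regimen Y 27/40 = 67.5% → Drug A
Stage II: Drug A 49/128 = 38.3%, Regimen Y 21/77 = 27.3% → Drug A
Stage IV: Drug A 179/621 = 28.8%, Regimen Y 231/985 = 23.5% → Drug A
Overall: Drug A 266/799 = 33.3%, Regimen Y 279/1102 = 25.3% → Drug A
Drug A wins overall and in every disease group — no reversal.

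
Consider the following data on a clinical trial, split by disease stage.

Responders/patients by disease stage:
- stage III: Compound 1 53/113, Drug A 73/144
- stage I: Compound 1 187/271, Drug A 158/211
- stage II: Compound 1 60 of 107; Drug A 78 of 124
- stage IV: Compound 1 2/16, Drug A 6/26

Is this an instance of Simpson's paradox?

Stage III: Compound 1 53/113 = 46.9%, Drug A 73/144 = 50.7% → Drug A
Stage I: Compound 1 187/271 = 69.0%, Drug A 158/211 = 74.9% → Drug A
Stage II: Compound 1 60/107 = 56.1%, Drug A 78/124 = 62.9% → Drug A
Stage IV: Compound 1 2/16 = 12.5%, Drug A 6/26 = 23.1% → Drug A
Overall: Compound 1 302/507 = 59.6%, Drug A 315/505 = 62.4% → Drug A
Drug A wins overall and in every disease group — no reversal.

No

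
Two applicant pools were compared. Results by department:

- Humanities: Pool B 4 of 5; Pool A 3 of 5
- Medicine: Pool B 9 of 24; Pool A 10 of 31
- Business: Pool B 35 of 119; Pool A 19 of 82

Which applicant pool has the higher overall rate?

Humanities: Pool B 4/5 = 80.0%, Pool A 3/5 = 60.0% → Pool B
Medicine: Pool B 9/24 = 37.5%, Pool A 10/31 = 32.3% → Pool B
Business: Pool B 35/119 = 29.4%, Pool A 19/82 = 23.2% → Pool B
Overall: Pool B 48/148 = 32.4%, Pool A 32/118 = 27.1% → Pool B

Pool B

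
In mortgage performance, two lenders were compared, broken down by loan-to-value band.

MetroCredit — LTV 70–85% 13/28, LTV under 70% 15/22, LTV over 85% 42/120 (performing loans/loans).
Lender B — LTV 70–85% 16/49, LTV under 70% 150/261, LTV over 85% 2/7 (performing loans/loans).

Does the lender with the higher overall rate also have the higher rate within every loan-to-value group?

LTV 70–85%: MetroCredit 13/28 = 46.4%, Lender B 16/49 = 32.7% → MetroCredit
LTV under 70%: MetroCredit 15/22 = 68.2%, Lender B 150/261 = 57.5% → MetroCredit
LTV over 85%: MetroCredit 42/120 = 35.0%, Lender B 2/7 = 28.6% → MetroCredit
Overall: MetroCredit 70/170 = 41.2%, Lender B 168/317 = 53.0% → Lender B
MetroCredit wins each loan-to-value group but Lender B wins overall — the comparison reverses. MetroCredit's loans skew toward LTV over 85%, which has a lower base rate.

No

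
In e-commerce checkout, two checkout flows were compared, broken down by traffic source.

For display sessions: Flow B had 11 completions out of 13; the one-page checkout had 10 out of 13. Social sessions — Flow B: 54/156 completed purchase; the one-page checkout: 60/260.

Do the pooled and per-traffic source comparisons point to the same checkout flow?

Yes

Display: Flow B 11/13 = 84.6%, the one-page checkout 10/13 = 76.9% → Flow B
Social: Flow B 54/156 = 34.6%, the one-page checkout 60/260 = 23.1% → Flow B
Overall: Flow B 65/169 = 38.5%, the one-page checkout 70/273 = 25.6% → Flow B
Flow B wins overall and in every traffic group — no reversal.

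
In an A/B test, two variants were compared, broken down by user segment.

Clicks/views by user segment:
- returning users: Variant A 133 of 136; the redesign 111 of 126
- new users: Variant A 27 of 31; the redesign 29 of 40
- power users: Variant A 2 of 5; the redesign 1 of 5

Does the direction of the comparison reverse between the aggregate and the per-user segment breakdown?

Returning users: Variant A 133/136 = 97.8%, the redesign 111/126 = 88.1% → Variant A
New users: Variant A 27/31 = 87.1%, the redesign 29/40 = 72.5% → Variant A
Power users: Variant A 2/5 = 40.0%, the redesign 1/5 = 20.0% → Variant A
Overall: Variant A 162/172 = 94.2%, the redesign 141/171 = 82.5% → Variant A
Variant A wins overall and in every user group — no reversal.

No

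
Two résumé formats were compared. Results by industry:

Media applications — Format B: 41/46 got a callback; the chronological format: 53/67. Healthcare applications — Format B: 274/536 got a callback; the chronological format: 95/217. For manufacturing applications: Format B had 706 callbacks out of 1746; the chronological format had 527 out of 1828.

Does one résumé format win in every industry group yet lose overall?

No

Media: Format B 41/46 = 89.1%, the chronological format 53/67 = 79.1% → Format B
Healthcare: Format B 274/536 = 51.1%, the chronological format 95/217 = 43.8% → Format B
Manufacturing: Format B 706/1746 = 40.4%, the chronological format 527/1828 = 28.8% → Format B
Overall: Format B 1021/2328 = 43.9%, the chronological format 675/2112 = 32.0% → Format B
Format B wins overall and in every industry group — no reversal.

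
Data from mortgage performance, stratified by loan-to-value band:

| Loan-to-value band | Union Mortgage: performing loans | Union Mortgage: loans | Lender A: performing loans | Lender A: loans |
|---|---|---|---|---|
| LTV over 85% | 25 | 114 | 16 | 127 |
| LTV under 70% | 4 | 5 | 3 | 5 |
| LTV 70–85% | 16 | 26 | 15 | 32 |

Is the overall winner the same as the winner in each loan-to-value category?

LTV over 85%: Union Mortgage 25/114 = 21.9%, Lender A 16/127 = 12.6% → Union Mortgage
LTV under 70%: Union Mortgage 4/5 = 80.0%, Lender A 3/5 = 60.0% → Union Mortgage
LTV 70–85%: Union Mortgage 16/26 = 61.5%, Lender A 15/32 = 46.9% → Union Mortgage
Overall: Union Mortgage 45/145 = 31.0%, Lender A 34/164 = 20.7% → Union Mortgage
Union Mortgage wins overall and in every loan-to-value group — no reversal.

Yes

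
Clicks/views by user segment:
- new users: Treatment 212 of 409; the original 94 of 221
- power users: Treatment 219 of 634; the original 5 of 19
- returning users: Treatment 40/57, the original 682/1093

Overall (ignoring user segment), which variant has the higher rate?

the original

New users: Treatment 212/409 = 51.8%, the original 94/221 = 42.5% → Treatment
Power users: Treatment 219/634 = 34.5%, the original 5/19 = 26.3% → Treatment
Returning users: Treatment 40/57 = 70.2%, the original 682/1093 = 62.4% → Treatment
Overall: Treatment 471/1100 = 42.8%, the original 781/1333 = 58.6% → the original
(Treatment wins every user group but the original wins overall — Treatment's views skew toward the low-rate power users group.)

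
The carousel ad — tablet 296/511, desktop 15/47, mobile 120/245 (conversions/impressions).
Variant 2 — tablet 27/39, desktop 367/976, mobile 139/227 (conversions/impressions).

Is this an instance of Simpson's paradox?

Yes

Tablet: the carousel ad 296/511 = 57.9%, Variant 2 27/39 = 69.2% → Variant 2
Desktop: the carousel ad 15/47 = 31.9%, Variant 2 367/976 = 37.6% → Variant 2
Mobile: the carousel ad 120/245 = 49.0%, Variant 2 139/227 = 61.2% → Variant 2
Overall: the carousel ad 431/803 = 53.7%, Variant 2 533/1242 = 42.9% → the carousel ad
Variant 2 wins each device group but the carousel ad wins overall — the comparison reverses. Variant 2's impressions skew toward desktop, which has a lower base rate.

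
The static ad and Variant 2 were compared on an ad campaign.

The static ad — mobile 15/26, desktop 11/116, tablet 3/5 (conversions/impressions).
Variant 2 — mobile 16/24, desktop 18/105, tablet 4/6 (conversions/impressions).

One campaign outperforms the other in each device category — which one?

Variant 2

Mobile: the static ad 15/26 = 57.7%, Variant 2 16/24 = 66.7% → Variant 2
Desktop: the static ad 11/116 = 9.5%, Variant 2 18/105 = 17.1% → Variant 2
Tablet: the static ad 3/5 = 60.0%, Variant 2 4/6 = 66.7% → Variant 2
Variant 2 has the higher rate in all 3 groups.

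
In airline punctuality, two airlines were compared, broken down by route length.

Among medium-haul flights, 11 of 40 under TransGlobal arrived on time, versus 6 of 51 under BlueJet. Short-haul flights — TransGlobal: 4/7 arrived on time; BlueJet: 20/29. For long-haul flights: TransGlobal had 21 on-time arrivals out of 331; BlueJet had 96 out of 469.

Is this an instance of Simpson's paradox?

Medium-haul: TransGlobal 11/40 = 27.5%, BlueJet 6/51 = 11.8% → TransGlobal
Short-haul: TransGlobal 4/7 = 57.1%, BlueJet 20/29 = 69.0% → BlueJet
Long-haul: TransGlobal 21/331 = 6.3%, BlueJet 96/469 = 20.5% → BlueJet
Overall: TransGlobal 36/378 = 9.5%, BlueJet 122/549 = 22.2% → BlueJet
Neither sweeps: TransGlobal wins 1 of 3 groups, BlueJet wins 2. BlueJet wins overall but not every group — no Simpson reversal.

No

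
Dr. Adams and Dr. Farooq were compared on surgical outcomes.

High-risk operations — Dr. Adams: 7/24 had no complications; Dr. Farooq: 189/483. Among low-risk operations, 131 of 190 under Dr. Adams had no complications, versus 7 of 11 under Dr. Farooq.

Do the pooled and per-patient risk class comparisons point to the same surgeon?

High-risk: Dr. Adams 7/24 = 29.2%, Dr. Farooq 189/483 = 39.1% → Dr. Farooq
Low-risk: Dr. Adams 131/190 = 68.9%, Dr. Farooq 7/11 = 63.6% → Dr. Adams
Overall: Dr. Adams 138/214 = 64.5%, Dr. Farooq 196/494 = 39.7% → Dr. Adams
Neither sweeps: Dr. Adams wins 1 of 2 groups, Dr. Farooq wins 1. Dr. Adams wins overall but not every group — no Simpson reversal.

No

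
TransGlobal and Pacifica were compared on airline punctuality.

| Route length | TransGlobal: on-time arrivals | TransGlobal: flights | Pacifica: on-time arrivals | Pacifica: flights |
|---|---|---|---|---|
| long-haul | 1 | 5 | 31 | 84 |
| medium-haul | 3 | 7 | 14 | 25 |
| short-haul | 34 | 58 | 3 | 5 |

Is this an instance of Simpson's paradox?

Long-haul: TransGlobal 1/5 = 20.0%, Pacifica 31/84 = 36.9% → Pacifica
Medium-haul: TransGlobal 3/7 = 42.9%, Pacifica 14/25 = 56.0% → Pacifica
Short-haul: TransGlobal 34/58 = 58.6%, Pacifica 3/5 = 60.0% → Pacifica
Overall: TransGlobal 38/70 = 54.3%, Pacifica 48/114 = 42.1% → TransGlobal
Pacifica wins each route group but TransGlobal wins overall — the comparison reverses. Pacifica's flights skew toward long-haul, which has a lower base rate.

Yes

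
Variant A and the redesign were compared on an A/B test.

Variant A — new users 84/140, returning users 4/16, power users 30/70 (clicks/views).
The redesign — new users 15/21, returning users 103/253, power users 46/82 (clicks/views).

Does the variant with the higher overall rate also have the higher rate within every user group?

No

New users: Variant A 84/140 = 60.0%, the redesign 15/21 = 71.4% → the redesign
Returning users: Variant A 4/16 = 25.0%, the redesign 103/253 = 40.7% → the redesign
Power users: Variant A 30/70 = 42.9%, the redesign 46/82 = 56.1% → the redesign
Overall: Variant A 118/226 = 52.2%, the redesign 164/356 = 46.1% → Variant A
The redesign wins each user group but Variant A wins overall — the comparison reverses. The redesign's views skew toward returning users, which has a lower base rate.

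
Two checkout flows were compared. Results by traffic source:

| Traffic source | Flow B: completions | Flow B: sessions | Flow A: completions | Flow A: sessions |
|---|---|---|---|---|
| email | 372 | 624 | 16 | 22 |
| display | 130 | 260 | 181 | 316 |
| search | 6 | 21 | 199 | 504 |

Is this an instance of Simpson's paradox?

Yes

Email: Flow B 372/624 = 59.6%, Flow A 16/22 = 72.7% → Flow A
Display: Flow B 130/260 = 50.0%, Flow A 181/316 = 57.3% → Flow A
Search: Flow B 6/21 = 28.6%, Flow A 199/504 = 39.5% → Flow A
Overall: Flow B 508/905 = 56.1%, Flow A 396/842 = 47.0% → Flow B
Flow A wins each traffic group but Flow B wins overall — the comparison reverses. Flow A's sessions skew toward search, which has a lower base rate.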